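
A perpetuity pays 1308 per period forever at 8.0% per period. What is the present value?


PV = PMT / i
= 1308 / 0.08
= 16350.0


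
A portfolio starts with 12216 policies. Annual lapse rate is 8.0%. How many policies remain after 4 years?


remaining = initial * (1 - lapse)^years
= 12216 * (1 - 0.08)^4
= 12216 * 0.716393
= 8751.4564


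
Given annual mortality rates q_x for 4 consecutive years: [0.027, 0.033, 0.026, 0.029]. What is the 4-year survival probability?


p_k = 1 - q_k for each year
Survival = product of (1 - q_k)
= 0.973 * 0.967 * 0.974 * 0.971
= 0.8899


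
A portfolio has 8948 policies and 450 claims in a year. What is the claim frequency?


frequency = claims / policies
= 450 / 8948
= 0.0503


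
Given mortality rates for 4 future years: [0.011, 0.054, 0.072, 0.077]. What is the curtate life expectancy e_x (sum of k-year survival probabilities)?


e_x = sum_{k=1}^{n} k_p_x
k_p_x values:
  1_p_x = 0.989
  2_p_x = 0.935594
  3_p_x = 0.868231
  4_p_x = 0.801377
e_x = 3.5942


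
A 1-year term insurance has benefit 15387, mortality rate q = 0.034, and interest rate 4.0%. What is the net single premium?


NSP = benefit * q * v
v = 1/(1+i) = 0.961538
NSP = 15387 * 0.034 * 0.961538
= 503.0365


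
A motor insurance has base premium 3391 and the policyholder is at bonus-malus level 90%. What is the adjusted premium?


adjusted = base * BM_level / 100
= 3391 * 90 / 100
= 3391 * 0.9
= 3051.9


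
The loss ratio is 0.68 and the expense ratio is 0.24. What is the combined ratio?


Combined ratio = loss ratio + expense ratio
= 0.68 + 0.24
= 0.92


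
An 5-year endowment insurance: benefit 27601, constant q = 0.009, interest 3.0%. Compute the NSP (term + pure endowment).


Term component = 1117.9434
Pure endowment = 5_p_x * v^5 * benefit = 0.955803 * 0.862609 * 27601 = 22756.5785
NSP = 23874.5219


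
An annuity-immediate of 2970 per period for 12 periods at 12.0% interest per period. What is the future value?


FV = PMT * ((1+i)^n - 1) / i
= 2970 * ((1.12)^12 - 1) / 0.12
= 2970 * (3.895976 - 1) / 0.12
= 71675.4058


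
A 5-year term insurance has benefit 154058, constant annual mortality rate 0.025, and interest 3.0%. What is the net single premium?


NSP = benefit * sum_{k=0}^{n-1} k_p_x * q * v^(k+1)
With constant q=0.025, v=0.970874
Sum = 0.109072
NSP = 154058 * 0.109072
= 16803.4642


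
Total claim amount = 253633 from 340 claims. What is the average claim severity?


severity = total / number
= 253633 / 340
= 745.9794


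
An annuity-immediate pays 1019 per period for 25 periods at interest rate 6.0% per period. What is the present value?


PV = PMT * (1 - (1+i)^(-n)) / i
= 1019 * (1 - (1+0.06)^(-25)) / 0.06
= 1019 * (1 - 0.232999) / 0.06
= 1019 * 12.783356
= 13026.2399


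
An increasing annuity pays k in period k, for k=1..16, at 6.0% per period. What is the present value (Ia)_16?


(Ia)_n = sum_{k=1}^{n} k * v^k, v = 1/(1+i)
v = 0.943396
Sum computed term by term:
(Ia)_16 = 73.5651


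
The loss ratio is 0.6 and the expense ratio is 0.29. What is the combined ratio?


Combined ratio = loss ratio + expense ratio
= 0.6 + 0.29
= 0.89


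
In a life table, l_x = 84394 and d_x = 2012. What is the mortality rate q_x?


q_x = d_x / l_x
= 2012 / 84394
= 0.0238


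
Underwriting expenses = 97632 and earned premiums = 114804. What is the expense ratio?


Expense ratio = expenses / premiums
= 97632 / 114804
= 0.8504


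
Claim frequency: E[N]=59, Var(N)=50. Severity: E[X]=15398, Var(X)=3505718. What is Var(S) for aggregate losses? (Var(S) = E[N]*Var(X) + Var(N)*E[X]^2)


Var(S) = E[N]*Var(X) + Var(N)*E[X]^2
= 59*3505718 + 50*15398^2
= 206837362 + 11854920200
= 1.2062e+10


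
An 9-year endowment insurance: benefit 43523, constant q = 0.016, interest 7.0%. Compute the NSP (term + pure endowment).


Term component = 4288.0281
Pure endowment = 9_p_x * v^9 * benefit = 0.86488 * 0.543934 * 43523 = 20474.8491
NSP = 24762.8772


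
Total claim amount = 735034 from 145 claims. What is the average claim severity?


severity = total / number
= 735034 / 145
= 5069.2


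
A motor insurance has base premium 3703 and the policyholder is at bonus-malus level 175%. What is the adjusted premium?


adjusted = base * BM_level / 100
= 3703 * 175 / 100
= 3703 * 1.75
= 6480.25


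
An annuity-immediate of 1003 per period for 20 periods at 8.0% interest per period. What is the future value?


FV = PMT * ((1+i)^n - 1) / i
= 1003 * ((1.08)^20 - 1) / 0.08
= 1003 * (4.660957 - 1) / 0.08
= 45899.2502


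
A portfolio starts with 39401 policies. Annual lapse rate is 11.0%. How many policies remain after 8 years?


remaining = initial * (1 - lapse)^years
= 39401 * (1 - 0.11)^8
= 39401 * 0.393659
= 15510.5536


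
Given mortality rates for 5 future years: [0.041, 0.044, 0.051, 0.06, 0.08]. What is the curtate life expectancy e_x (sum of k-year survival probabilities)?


e_x = sum_{k=1}^{n} k_p_x
k_p_x values:
  1_p_x = 0.959
  2_p_x = 0.916804
  3_p_x = 0.870047
  4_p_x = 0.817844
  5_p_x = 0.752417
e_x = 4.3161


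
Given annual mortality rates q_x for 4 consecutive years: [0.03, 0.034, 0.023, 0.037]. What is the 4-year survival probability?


p_k = 1 - q_k for each year
Survival = product of (1 - q_k)
= 0.97 * 0.966 * 0.977 * 0.963
= 0.8816


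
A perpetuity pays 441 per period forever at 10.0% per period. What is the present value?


PV = PMT / i
= 441 / 0.1
= 4410.0


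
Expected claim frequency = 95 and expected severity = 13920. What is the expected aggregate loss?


E[S] = E[N] * E[X]
= 95 * 13920
= 1.3224e+06


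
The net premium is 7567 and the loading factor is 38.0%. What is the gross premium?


Gross = net * (1 + loading)
= 7567 * (1 + 0.38)
= 7567 * 1.38
= 10442.46


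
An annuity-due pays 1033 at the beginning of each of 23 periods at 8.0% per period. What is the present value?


PV_due = PMT * (1-(1+i)^(-n))/i * (1+i)
PV_immediate = 10713.3039
PV_due = 10713.3039 * 1.08
= 11570.3682


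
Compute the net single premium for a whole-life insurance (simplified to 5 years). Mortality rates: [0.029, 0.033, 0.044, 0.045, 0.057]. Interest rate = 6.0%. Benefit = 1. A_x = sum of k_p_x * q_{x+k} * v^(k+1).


v = 0.943396
Year 0: k_p_x=1.0, q=0.029, term=0.027358
Year 1: k_p_x=0.971, q=0.033, term=0.028518
Year 2: k_p_x=0.938957, q=0.044, term=0.034688
Year 3: k_p_x=0.897643, q=0.045, term=0.031996
Year 4: k_p_x=0.857249, q=0.057, term=0.036513
A_x = 0.1591


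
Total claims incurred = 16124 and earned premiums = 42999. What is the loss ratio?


Loss ratio = claims / premiums
= 16124 / 42999
= 0.375


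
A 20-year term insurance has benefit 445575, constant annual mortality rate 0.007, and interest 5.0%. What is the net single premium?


NSP = benefit * sum_{k=0}^{n-1} k_p_x * q * v^(k+1)
With constant q=0.007, v=0.952381
Sum = 0.082589
NSP = 445575 * 0.082589
= 36799.5312


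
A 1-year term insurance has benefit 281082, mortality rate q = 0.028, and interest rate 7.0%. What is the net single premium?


NSP = benefit * q * v
v = 1/(1+i) = 0.934579
NSP = 281082 * 0.028 * 0.934579
= 7355.4168


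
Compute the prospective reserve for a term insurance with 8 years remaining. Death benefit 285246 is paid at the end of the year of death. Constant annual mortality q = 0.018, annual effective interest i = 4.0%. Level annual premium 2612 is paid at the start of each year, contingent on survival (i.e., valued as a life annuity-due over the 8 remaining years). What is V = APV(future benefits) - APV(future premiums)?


v = 1/(1+i) = 0.961538
APV(future benefits) per unit = sum_{k=0}^{7} k_p_x * q * v^(k+1) = 0.114248
APV(future benefits) = 285246 * 0.114248 = 32588.8968
Life annuity-due factor ä_{x:8} = sum_{k=0}^{7} k_p_x * v^k = 6.601018
APV(future premiums) = 2612 * 6.601018 = 17241.8596
V = 32588.8968 - 17241.8596
= 15347.0373


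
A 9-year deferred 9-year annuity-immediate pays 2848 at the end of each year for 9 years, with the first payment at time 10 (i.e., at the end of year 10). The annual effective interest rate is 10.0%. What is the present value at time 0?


PV at time 9 of the 9-year annuity-immediate:
a_n = 2848 * (1-(1+0.1)^(-9))/0.1 = 16401.6998
Discount back 9 years to time 0:
PV = 16401.6998 * (1+0.1)^(-9)
= 16401.6998 * 0.424098
= 6955.9218


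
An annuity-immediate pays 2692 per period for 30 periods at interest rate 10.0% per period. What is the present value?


PV = PMT * (1 - (1+i)^(-n)) / i
= 2692 * (1 - (1+0.1)^(-30)) / 0.1
= 2692 * (1 - 0.057309) / 0.1
= 2692 * 9.426914
= 25377.2537


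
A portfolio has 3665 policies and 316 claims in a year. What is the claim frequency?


frequency = claims / policies
= 316 / 3665
= 0.0862


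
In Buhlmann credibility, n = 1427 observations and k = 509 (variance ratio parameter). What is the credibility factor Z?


Z = n / (n + k)
= 1427 / (1427 + 509)
= 1427 / 1936
= 0.7371


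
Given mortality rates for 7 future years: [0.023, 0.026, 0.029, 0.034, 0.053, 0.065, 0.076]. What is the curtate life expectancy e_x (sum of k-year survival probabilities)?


e_x = sum_{k=1}^{n} k_p_x
k_p_x values:
  1_p_x = 0.977
  2_p_x = 0.951598
  3_p_x = 0.924002
  4_p_x = 0.892586
  5_p_x = 0.845279
  6_p_x = 0.790335
  7_p_x = 0.73027
e_x = 6.1111


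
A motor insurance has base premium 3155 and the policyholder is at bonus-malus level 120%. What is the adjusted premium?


adjusted = base * BM_level / 100
= 3155 * 120 / 100
= 3155 * 1.2
= 3786.0


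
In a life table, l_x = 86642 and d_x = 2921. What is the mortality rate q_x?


q_x = d_x / l_x
= 2921 / 86642
= 0.0337


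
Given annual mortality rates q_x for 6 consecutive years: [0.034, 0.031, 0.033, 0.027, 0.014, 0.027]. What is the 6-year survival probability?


p_k = 1 - q_k for each year
Survival = product of (1 - q_k)
= 0.966 * 0.969 * 0.967 * 0.973 * 0.986 * 0.973
= 0.8449


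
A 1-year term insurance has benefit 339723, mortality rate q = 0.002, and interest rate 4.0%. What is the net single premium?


NSP = benefit * q * v
v = 1/(1+i) = 0.961538
NSP = 339723 * 0.002 * 0.961538
= 653.3135


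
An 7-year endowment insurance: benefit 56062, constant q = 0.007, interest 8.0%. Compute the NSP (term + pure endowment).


Term component = 2005.0544
Pure endowment = 7_p_x * v^7 * benefit = 0.952017 * 0.58349 * 56062 = 31142.0386
NSP = 33147.0929


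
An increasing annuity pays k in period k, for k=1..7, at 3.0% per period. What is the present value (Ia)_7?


(Ia)_n = sum_{k=1}^{n} k * v^k, v = 1/(1+i)
v = 0.970874
Sum computed term by term:
(Ia)_7 = 24.185


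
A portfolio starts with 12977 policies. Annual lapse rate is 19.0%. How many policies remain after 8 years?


remaining = initial * (1 - lapse)^years
= 12977 * (1 - 0.19)^8
= 12977 * 0.185302
= 2404.6643


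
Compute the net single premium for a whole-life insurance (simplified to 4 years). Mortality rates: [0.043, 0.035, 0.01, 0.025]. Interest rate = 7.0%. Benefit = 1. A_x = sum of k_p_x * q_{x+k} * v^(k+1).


v = 0.934579
Year 0: k_p_x=1.0, q=0.043, term=0.040187
Year 1: k_p_x=0.957, q=0.035, term=0.029256
Year 2: k_p_x=0.923505, q=0.01, term=0.007539
Year 3: k_p_x=0.91427, q=0.025, term=0.017437
A_x = 0.0944


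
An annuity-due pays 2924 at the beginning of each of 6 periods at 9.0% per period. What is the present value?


PV_due = PMT * (1-(1+i)^(-n))/i * (1+i)
PV_immediate = 13116.826
PV_due = 13116.826 * 1.09
= 14297.3403


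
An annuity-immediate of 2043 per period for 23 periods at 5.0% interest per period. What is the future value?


FV = PMT * ((1+i)^n - 1) / i
= 2043 * ((1.05)^23 - 1) / 0.05
= 2043 * (3.071524 - 1) / 0.05
= 84642.4607


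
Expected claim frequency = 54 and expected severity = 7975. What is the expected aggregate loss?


E[S] = E[N] * E[X]
= 54 * 7975
= 430650


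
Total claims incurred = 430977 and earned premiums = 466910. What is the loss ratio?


Loss ratio = claims / premiums
= 430977 / 466910
= 0.923


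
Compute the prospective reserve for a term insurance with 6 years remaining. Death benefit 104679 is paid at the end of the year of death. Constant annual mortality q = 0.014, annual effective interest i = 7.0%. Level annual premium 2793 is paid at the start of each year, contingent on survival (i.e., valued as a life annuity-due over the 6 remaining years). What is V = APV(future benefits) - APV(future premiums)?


v = 1/(1+i) = 0.934579
APV(future benefits) per unit = sum_{k=0}^{5} k_p_x * q * v^(k+1) = 0.064618
APV(future benefits) = 104679 * 0.064618 = 6764.1418
Life annuity-due factor ä_{x:6} = sum_{k=0}^{5} k_p_x * v^k = 4.938657
APV(future premiums) = 2793 * 4.938657 = 13793.6694
V = 6764.1418 - 13793.6694
= -7029.5277


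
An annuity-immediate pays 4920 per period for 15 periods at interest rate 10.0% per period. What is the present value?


PV = PMT * (1 - (1+i)^(-n)) / i
= 4920 * (1 - (1+0.1)^(-15)) / 0.1
= 4920 * (1 - 0.239392) / 0.1
= 4920 * 7.60608
= 37421.9112


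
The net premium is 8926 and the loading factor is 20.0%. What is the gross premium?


Gross = net * (1 + loading)
= 8926 * (1 + 0.2)
= 8926 * 1.2
= 10711.2


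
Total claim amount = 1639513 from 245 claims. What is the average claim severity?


severity = total / number
= 1639513 / 245
= 6691.8898


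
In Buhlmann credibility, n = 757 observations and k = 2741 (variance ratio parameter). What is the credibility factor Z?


Z = n / (n + k)
= 757 / (757 + 2741)
= 757 / 3498
= 0.2164


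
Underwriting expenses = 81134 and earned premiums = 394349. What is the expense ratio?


Expense ratio = expenses / premiums
= 81134 / 394349
= 0.2057


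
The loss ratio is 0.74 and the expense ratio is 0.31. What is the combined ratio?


Combined ratio = loss ratio + expense ratio
= 0.74 + 0.31
= 1.05


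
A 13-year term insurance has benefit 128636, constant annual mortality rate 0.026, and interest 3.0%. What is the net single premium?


NSP = benefit * sum_{k=0}^{n-1} k_p_x * q * v^(k+1)
With constant q=0.026, v=0.970874
Sum = 0.239811
NSP = 128636 * 0.239811
= 30848.3004


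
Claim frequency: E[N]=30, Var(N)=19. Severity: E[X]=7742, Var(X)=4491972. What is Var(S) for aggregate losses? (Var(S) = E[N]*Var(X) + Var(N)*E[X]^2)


Var(S) = E[N]*Var(X) + Var(N)*E[X]^2
= 30*4491972 + 19*7742^2
= 134759160 + 1138832716
= 1.2736e+09


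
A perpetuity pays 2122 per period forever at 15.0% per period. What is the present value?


PV = PMT / i
= 2122 / 0.15
= 14146.6667


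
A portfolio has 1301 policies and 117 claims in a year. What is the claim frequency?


frequency = claims / policies
= 117 / 1301
= 0.0899


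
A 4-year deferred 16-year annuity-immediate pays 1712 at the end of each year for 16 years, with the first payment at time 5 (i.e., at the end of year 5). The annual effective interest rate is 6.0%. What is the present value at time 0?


PV at time 4 of the 16-year annuity-immediate:
a_n = 1712 * (1-(1+0.06)^(-16))/0.06 = 17301.2927
Discount back 4 years to time 0:
PV = 17301.2927 * (1+0.06)^(-4)
= 17301.2927 * 0.792094
= 13704.2443


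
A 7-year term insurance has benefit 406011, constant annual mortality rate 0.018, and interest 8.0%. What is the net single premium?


NSP = benefit * sum_{k=0}^{n-1} k_p_x * q * v^(k+1)
With constant q=0.018, v=0.925926
Sum = 0.089298
NSP = 406011 * 0.089298
= 36255.844


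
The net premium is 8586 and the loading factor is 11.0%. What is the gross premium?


Gross = net * (1 + loading)
= 8586 * (1 + 0.11)
= 8586 * 1.11
= 9530.46


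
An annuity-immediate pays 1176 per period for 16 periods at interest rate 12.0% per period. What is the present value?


PV = PMT * (1 - (1+i)^(-n)) / i
= 1176 * (1 - (1+0.12)^(-16)) / 0.12
= 1176 * (1 - 0.163122) / 0.12
= 1176 * 6.973986
= 8201.4077


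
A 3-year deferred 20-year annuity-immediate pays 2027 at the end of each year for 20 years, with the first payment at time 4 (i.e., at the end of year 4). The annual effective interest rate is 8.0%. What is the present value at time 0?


PV at time 3 of the 20-year annuity-immediate:
a_n = 2027 * (1-(1+0.08)^(-20))/0.08 = 19901.3848
Discount back 3 years to time 0:
PV = 19901.3848 * (1+0.08)^(-3)
= 19901.3848 * 0.793832
= 15798.3609


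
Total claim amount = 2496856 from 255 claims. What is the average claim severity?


severity = total / number
= 2496856 / 255
= 9791.5922


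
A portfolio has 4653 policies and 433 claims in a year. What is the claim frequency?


frequency = claims / policies
= 433 / 4653
= 0.0931


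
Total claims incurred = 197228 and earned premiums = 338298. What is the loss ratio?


Loss ratio = claims / premiums
= 197228 / 338298
= 0.583


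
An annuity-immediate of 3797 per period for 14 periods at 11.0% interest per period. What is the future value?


FV = PMT * ((1+i)^n - 1) / i
= 3797 * ((1.11)^14 - 1) / 0.11
= 3797 * (4.310441 - 1) / 0.11
= 114270.4037


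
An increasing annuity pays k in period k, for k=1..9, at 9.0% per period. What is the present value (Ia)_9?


(Ia)_n = sum_{k=1}^{n} k * v^k, v = 1/(1+i)
v = 0.917431
Sum computed term by term:
(Ia)_9 = 26.5663


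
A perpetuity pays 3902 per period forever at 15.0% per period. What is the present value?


PV = PMT / i
= 3902 / 0.15
= 26013.3333


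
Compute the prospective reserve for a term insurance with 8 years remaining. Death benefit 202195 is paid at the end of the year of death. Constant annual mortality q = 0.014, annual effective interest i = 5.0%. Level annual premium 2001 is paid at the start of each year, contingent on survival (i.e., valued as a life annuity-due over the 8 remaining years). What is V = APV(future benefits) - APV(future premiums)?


v = 1/(1+i) = 0.952381
APV(future benefits) per unit = sum_{k=0}^{7} k_p_x * q * v^(k+1) = 0.086484
APV(future benefits) = 202195 * 0.086484 = 17486.585
Life annuity-due factor ä_{x:8} = sum_{k=0}^{7} k_p_x * v^k = 6.486282
APV(future premiums) = 2001 * 6.486282 = 12979.0512
V = 17486.585 - 12979.0512
= 4507.5339


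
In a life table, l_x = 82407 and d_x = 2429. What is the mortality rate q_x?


q_x = d_x / l_x
= 2429 / 82407
= 0.0295


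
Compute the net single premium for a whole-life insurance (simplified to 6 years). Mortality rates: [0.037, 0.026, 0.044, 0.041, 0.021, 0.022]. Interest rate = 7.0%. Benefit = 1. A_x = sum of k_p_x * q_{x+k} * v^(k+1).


v = 0.934579
Year 0: k_p_x=1.0, q=0.037, term=0.034579
Year 1: k_p_x=0.963, q=0.026, term=0.021869
Year 2: k_p_x=0.937962, q=0.044, term=0.033689
Year 3: k_p_x=0.896692, q=0.041, term=0.028047
Year 4: k_p_x=0.859927, q=0.021, term=0.012875
Year 5: k_p_x=0.841869, q=0.022, term=0.012341
A_x = 0.1434


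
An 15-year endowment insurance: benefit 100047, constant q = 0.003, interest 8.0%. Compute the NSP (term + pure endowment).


Term component = 2526.4282
Pure endowment = 15_p_x * v^15 * benefit = 0.955933 * 0.315242 * 100047 = 30149.1528
NSP = 32675.581


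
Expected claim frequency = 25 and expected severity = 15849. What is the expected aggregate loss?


E[S] = E[N] * E[X]
= 25 * 15849
= 396225


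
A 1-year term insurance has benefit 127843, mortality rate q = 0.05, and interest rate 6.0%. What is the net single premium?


NSP = benefit * q * v
v = 1/(1+i) = 0.943396
NSP = 127843 * 0.05 * 0.943396
= 6030.3302


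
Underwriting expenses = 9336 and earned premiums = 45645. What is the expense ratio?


Expense ratio = expenses / premiums
= 9336 / 45645
= 0.2045


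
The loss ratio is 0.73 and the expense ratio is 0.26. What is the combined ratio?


Combined ratio = loss ratio + expense ratio
= 0.73 + 0.26
= 0.99


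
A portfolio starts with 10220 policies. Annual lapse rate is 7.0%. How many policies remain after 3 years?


remaining = initial * (1 - lapse)^years
= 10220 * (1 - 0.07)^3
= 10220 * 0.804357
= 8220.5285


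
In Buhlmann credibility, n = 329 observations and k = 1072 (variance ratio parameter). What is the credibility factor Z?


Z = n / (n + k)
= 329 / (329 + 1072)
= 329 / 1401
= 0.2348


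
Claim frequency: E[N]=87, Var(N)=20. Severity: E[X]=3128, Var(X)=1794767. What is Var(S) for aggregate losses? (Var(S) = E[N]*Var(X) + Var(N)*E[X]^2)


Var(S) = E[N]*Var(X) + Var(N)*E[X]^2
= 87*1794767 + 20*3128^2
= 156144729 + 195687680
= 3.5183e+08


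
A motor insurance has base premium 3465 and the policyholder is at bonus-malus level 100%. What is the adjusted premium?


adjusted = base * BM_level / 100
= 3465 * 100 / 100
= 3465 * 1.0
= 3465.0


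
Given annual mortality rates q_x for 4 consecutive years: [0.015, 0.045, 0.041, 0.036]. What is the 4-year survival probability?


p_k = 1 - q_k for each year
Survival = product of (1 - q_k)
= 0.985 * 0.955 * 0.959 * 0.964
= 0.8696


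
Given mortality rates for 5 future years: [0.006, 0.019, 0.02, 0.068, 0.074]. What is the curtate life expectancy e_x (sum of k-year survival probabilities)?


e_x = sum_{k=1}^{n} k_p_x
k_p_x values:
  1_p_x = 0.994
  2_p_x = 0.975114
  3_p_x = 0.955612
  4_p_x = 0.89063
  5_p_x = 0.824723
e_x = 4.6401


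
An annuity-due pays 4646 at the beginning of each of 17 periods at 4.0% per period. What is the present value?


PV_due = PMT * (1-(1+i)^(-n))/i * (1+i)
PV_immediate = 56521.6975
PV_due = 56521.6975 * 1.04
= 58782.5654


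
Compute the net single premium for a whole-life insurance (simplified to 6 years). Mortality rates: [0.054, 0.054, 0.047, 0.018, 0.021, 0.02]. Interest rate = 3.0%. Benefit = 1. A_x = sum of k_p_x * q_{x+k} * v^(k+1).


v = 0.970874
Year 0: k_p_x=1.0, q=0.054, term=0.052427
Year 1: k_p_x=0.946, q=0.054, term=0.048152
Year 2: k_p_x=0.894916, q=0.047, term=0.038492
Year 3: k_p_x=0.852855, q=0.018, term=0.01364
Year 4: k_p_x=0.837504, q=0.021, term=0.015171
Year 5: k_p_x=0.819916, q=0.02, term=0.013733
A_x = 0.1816


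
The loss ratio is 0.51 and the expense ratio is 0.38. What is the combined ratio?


Combined ratio = loss ratio + expense ratio
= 0.51 + 0.38
= 0.89


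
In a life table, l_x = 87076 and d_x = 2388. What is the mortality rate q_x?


q_x = d_x / l_x
= 2388 / 87076
= 0.0274


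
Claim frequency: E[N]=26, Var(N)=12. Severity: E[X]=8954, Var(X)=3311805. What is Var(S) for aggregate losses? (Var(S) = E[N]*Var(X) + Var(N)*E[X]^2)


Var(S) = E[N]*Var(X) + Var(N)*E[X]^2
= 26*3311805 + 12*8954^2
= 86106930 + 962089392
= 1.0482e+09


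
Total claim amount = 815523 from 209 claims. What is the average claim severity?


severity = total / number
= 815523 / 209
= 3902.0239


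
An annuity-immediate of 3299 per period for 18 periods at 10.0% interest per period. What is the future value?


FV = PMT * ((1+i)^n - 1) / i
= 3299 * ((1.1)^18 - 1) / 0.1
= 3299 * (5.559917 - 1) / 0.1
= 150431.6722


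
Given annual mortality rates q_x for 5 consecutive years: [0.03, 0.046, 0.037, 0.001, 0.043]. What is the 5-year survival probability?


p_k = 1 - q_k for each year
Survival = product of (1 - q_k)
= 0.97 * 0.954 * 0.963 * 0.999 * 0.957
= 0.852


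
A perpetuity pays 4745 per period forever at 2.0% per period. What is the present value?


PV = PMT / i
= 4745 / 0.02
= 237250.0


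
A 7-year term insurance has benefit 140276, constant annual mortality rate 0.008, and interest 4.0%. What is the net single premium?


NSP = benefit * sum_{k=0}^{n-1} k_p_x * q * v^(k+1)
With constant q=0.008, v=0.961538
Sum = 0.046938
NSP = 140276 * 0.046938
= 6584.3161


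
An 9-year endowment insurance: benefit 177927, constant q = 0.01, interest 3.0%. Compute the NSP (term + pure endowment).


Term component = 13338.5242
Pure endowment = 9_p_x * v^9 * benefit = 0.913517 * 0.766417 * 177927 = 124572.903
NSP = 137911.4273


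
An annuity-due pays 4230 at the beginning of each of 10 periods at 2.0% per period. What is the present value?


PV_due = PMT * (1-(1+i)^(-n))/i * (1+i)
PV_immediate = 37996.3346
PV_due = 37996.3346 * 1.02
= 38756.2613


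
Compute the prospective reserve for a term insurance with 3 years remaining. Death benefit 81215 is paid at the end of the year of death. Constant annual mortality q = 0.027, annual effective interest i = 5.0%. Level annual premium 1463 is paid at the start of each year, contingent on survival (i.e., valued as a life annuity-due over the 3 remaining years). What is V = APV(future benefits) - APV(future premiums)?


v = 1/(1+i) = 0.952381
APV(future benefits) per unit = sum_{k=0}^{2} k_p_x * q * v^(k+1) = 0.071624
APV(future benefits) = 81215 * 0.071624 = 5816.9432
Life annuity-due factor ä_{x:3} = sum_{k=0}^{2} k_p_x * v^k = 2.785378
APV(future premiums) = 1463 * 2.785378 = 4075.0077
V = 5816.9432 - 4075.0077
= 1741.9355


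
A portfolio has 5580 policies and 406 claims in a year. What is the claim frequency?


frequency = claims / policies
= 406 / 5580
= 0.0728


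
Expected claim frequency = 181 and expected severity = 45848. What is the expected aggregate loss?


E[S] = E[N] * E[X]
= 181 * 45848
= 8.2985e+06


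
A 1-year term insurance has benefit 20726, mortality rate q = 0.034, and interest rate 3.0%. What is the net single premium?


NSP = benefit * q * v
v = 1/(1+i) = 0.970874
NSP = 20726 * 0.034 * 0.970874
= 684.1592


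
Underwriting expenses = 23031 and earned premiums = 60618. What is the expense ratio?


Expense ratio = expenses / premiums
= 23031 / 60618
= 0.3799


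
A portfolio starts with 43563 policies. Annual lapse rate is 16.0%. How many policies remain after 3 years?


remaining = initial * (1 - lapse)^years
= 43563 * (1 - 0.16)^3
= 43563 * 0.592704
= 25819.9644


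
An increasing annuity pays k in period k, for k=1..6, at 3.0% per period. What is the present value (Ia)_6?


(Ia)_n = sum_{k=1}^{n} k * v^k, v = 1/(1+i)
v = 0.970874
Sum computed term by term:
(Ia)_6 = 18.4934


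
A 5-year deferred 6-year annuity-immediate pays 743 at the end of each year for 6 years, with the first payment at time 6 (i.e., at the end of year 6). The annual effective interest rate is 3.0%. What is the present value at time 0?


PV at time 5 of the 6-year annuity-immediate:
a_n = 743 * (1-(1+0.03)^(-6))/0.03 = 4024.9732
Discount back 5 years to time 0:
PV = 4024.9732 * (1+0.03)^(-5)
= 4024.9732 * 0.862609
= 3471.9773


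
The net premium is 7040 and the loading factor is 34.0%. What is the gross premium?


Gross = net * (1 + loading)
= 7040 * (1 + 0.34)
= 7040 * 1.34
= 9433.6


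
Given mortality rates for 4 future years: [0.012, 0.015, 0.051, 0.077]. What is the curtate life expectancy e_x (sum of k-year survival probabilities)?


e_x = sum_{k=1}^{n} k_p_x
k_p_x values:
  1_p_x = 0.988
  2_p_x = 0.97318
  3_p_x = 0.923548
  4_p_x = 0.852435
e_x = 3.7372


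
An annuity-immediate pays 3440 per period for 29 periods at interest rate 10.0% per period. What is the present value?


PV = PMT * (1 - (1+i)^(-n)) / i
= 3440 * (1 - (1+0.1)^(-29)) / 0.1
= 3440 * (1 - 0.063039) / 0.1
= 3440 * 9.369606
= 32231.4443


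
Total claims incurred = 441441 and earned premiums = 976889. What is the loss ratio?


Loss ratio = claims / premiums
= 441441 / 976889
= 0.4519


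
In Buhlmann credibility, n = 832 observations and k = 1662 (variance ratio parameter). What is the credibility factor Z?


Z = n / (n + k)
= 832 / (832 + 1662)
= 832 / 2494
= 0.3336


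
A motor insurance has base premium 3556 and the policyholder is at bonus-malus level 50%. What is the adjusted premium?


adjusted = base * BM_level / 100
= 3556 * 50 / 100
= 3556 * 0.5
= 1778.0


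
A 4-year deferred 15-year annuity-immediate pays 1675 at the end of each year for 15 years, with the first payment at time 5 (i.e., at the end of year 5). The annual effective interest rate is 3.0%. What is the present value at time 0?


PV at time 4 of the 15-year annuity-immediate:
a_n = 1675 * (1-(1+0.03)^(-15))/0.03 = 19996.0413
Discount back 4 years to time 0:
PV = 19996.0413 * (1+0.03)^(-4)
= 19996.0413 * 0.888487
= 17766.2237


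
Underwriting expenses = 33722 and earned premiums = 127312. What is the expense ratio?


Expense ratio = expenses / premiums
= 33722 / 127312
= 0.2649


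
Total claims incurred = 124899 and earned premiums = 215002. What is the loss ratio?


Loss ratio = claims / premiums
= 124899 / 215002
= 0.5809


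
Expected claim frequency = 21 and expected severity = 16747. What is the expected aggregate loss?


E[S] = E[N] * E[X]
= 21 * 16747
= 351687


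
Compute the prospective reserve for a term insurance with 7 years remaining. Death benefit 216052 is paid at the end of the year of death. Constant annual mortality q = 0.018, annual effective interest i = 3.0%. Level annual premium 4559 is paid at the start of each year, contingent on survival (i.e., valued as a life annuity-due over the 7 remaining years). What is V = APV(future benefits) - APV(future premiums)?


v = 1/(1+i) = 0.970874
APV(future benefits) per unit = sum_{k=0}^{6} k_p_x * q * v^(k+1) = 0.106496
APV(future benefits) = 216052 * 0.106496 = 23008.6271
Life annuity-due factor ä_{x:7} = sum_{k=0}^{6} k_p_x * v^k = 6.093925
APV(future premiums) = 4559 * 6.093925 = 27782.206
V = 23008.6271 - 27782.206
= -4773.5789


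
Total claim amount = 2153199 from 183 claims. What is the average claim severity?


severity = total / number
= 2153199 / 183
= 11766.1148


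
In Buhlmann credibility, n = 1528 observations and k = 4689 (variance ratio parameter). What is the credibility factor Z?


Z = n / (n + k)
= 1528 / (1528 + 4689)
= 1528 / 6217
= 0.2458


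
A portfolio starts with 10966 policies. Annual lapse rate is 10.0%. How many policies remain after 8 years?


remaining = initial * (1 - lapse)^years
= 10966 * (1 - 0.1)^8
= 10966 * 0.430467
= 4720.5034


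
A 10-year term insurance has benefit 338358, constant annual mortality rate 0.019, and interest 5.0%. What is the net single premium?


NSP = benefit * sum_{k=0}^{n-1} k_p_x * q * v^(k+1)
With constant q=0.019, v=0.952381
Sum = 0.135821
NSP = 338358 * 0.135821
= 45956.2556


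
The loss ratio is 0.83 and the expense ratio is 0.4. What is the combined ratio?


Combined ratio = loss ratio + expense ratio
= 0.83 + 0.4
= 1.23


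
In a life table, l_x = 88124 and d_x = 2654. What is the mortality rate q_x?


q_x = d_x / l_x
= 2654 / 88124
= 0.0301


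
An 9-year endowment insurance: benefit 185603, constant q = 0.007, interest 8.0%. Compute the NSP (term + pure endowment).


Term component = 7920.7462
Pure endowment = 9_p_x * v^9 * benefit = 0.938735 * 0.500249 * 185603 = 87159.4395
NSP = 95080.1857


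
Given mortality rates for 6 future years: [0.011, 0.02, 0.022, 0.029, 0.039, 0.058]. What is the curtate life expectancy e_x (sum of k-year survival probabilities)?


e_x = sum_{k=1}^{n} k_p_x
k_p_x values:
  1_p_x = 0.989
  2_p_x = 0.96922
  3_p_x = 0.947897
  4_p_x = 0.920408
  5_p_x = 0.884512
  6_p_x = 0.833211
e_x = 5.5442


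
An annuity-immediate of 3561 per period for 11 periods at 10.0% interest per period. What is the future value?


FV = PMT * ((1+i)^n - 1) / i
= 3561 * ((1.1)^11 - 1) / 0.1
= 3561 * (2.853117 - 1) / 0.1
= 65989.4859


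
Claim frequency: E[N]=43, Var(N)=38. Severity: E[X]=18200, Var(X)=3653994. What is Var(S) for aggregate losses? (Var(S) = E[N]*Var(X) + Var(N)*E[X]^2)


Var(S) = E[N]*Var(X) + Var(N)*E[X]^2
= 43*3653994 + 38*18200^2
= 157121742 + 12587120000
= 1.2744e+10


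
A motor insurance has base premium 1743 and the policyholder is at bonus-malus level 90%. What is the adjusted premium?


adjusted = base * BM_level / 100
= 1743 * 90 / 100
= 1743 * 0.9
= 1568.7


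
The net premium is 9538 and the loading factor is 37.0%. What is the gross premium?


Gross = net * (1 + loading)
= 9538 * (1 + 0.37)
= 9538 * 1.37
= 13067.06


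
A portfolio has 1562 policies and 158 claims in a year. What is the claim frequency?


frequency = claims / policies
= 158 / 1562
= 0.1012


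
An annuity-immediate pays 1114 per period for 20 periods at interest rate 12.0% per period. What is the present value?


PV = PMT * (1 - (1+i)^(-n)) / i
= 1114 * (1 - (1+0.12)^(-20)) / 0.12
= 1114 * (1 - 0.103667) / 0.12
= 1114 * 7.469444
= 8320.9602


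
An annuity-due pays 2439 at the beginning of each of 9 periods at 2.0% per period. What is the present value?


PV_due = PMT * (1-(1+i)^(-n))/i * (1+i)
PV_immediate = 19907.6953
PV_due = 19907.6953 * 1.02
= 20305.8492


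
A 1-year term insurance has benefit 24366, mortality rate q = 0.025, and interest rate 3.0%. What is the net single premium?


NSP = benefit * q * v
v = 1/(1+i) = 0.970874
NSP = 24366 * 0.025 * 0.970874
= 591.4078


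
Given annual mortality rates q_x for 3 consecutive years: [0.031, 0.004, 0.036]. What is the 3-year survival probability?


p_k = 1 - q_k for each year
Survival = product of (1 - q_k)
= 0.969 * 0.996 * 0.964
= 0.9304


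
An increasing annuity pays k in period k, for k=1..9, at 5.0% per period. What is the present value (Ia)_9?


(Ia)_n = sum_{k=1}^{n} k * v^k, v = 1/(1+i)
v = 0.952381
Sum computed term by term:
(Ia)_9 = 33.2347


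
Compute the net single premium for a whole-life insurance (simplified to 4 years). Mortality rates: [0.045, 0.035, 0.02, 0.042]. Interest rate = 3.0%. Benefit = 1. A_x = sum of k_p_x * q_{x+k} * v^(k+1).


v = 0.970874
Year 0: k_p_x=1.0, q=0.045, term=0.043689
Year 1: k_p_x=0.955, q=0.035, term=0.031506
Year 2: k_p_x=0.921575, q=0.02, term=0.016867
Year 3: k_p_x=0.903143, q=0.042, term=0.033702
A_x = 0.1258


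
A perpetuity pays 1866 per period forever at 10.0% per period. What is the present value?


PV = PMT / i
= 1866 / 0.1
= 18660.0


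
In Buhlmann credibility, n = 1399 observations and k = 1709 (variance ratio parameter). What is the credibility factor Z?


Z = n / (n + k)
= 1399 / (1399 + 1709)
= 1399 / 3108
= 0.4501


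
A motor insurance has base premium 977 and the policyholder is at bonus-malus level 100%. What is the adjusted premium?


adjusted = base * BM_level / 100
= 977 * 100 / 100
= 977 * 1.0
= 977.0


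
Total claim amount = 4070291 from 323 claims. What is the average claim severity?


severity = total / number
= 4070291 / 323
= 12601.5201


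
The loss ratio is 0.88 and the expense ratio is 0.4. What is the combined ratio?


Combined ratio = loss ratio + expense ratio
= 0.88 + 0.4
= 1.28


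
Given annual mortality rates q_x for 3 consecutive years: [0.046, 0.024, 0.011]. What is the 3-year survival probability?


p_k = 1 - q_k for each year
Survival = product of (1 - q_k)
= 0.954 * 0.976 * 0.989
= 0.9209


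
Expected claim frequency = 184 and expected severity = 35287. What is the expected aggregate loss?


E[S] = E[N] * E[X]
= 184 * 35287
= 6.4928e+06


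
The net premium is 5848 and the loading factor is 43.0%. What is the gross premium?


Gross = net * (1 + loading)
= 5848 * (1 + 0.43)
= 5848 * 1.43
= 8362.64


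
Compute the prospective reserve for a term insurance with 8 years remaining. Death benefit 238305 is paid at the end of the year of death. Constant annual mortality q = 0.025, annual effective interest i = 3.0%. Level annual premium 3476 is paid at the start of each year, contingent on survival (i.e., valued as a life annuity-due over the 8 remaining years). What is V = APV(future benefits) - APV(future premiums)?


v = 1/(1+i) = 0.970874
APV(future benefits) per unit = sum_{k=0}^{7} k_p_x * q * v^(k+1) = 0.161513
APV(future benefits) = 238305 * 0.161513 = 38489.239
Life annuity-due factor ä_{x:8} = sum_{k=0}^{7} k_p_x * v^k = 6.654315
APV(future premiums) = 3476 * 6.654315 = 23130.4006
V = 38489.239 - 23130.4006
= 15358.8385


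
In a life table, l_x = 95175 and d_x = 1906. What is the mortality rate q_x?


q_x = d_x / l_x
= 1906 / 95175
= 0.02


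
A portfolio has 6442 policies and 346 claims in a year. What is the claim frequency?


frequency = claims / policies
= 346 / 6442
= 0.0537


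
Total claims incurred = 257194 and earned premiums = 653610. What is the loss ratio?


Loss ratio = claims / premiums
= 257194 / 653610
= 0.3935


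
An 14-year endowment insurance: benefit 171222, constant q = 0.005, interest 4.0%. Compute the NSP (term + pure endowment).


Term component = 8782.934
Pure endowment = 14_p_x * v^14 * benefit = 0.93223 * 0.577475 * 171222 = 92175.5942
NSP = 100958.5282


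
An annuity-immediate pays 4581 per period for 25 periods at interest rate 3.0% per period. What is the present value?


PV = PMT * (1 - (1+i)^(-n)) / i
= 4581 * (1 - (1+0.03)^(-25)) / 0.03
= 4581 * (1 - 0.477606) / 0.03
= 4581 * 17.413148
= 79769.6296


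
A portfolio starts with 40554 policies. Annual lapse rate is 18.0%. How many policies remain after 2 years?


remaining = initial * (1 - lapse)^years
= 40554 * (1 - 0.18)^2
= 40554 * 0.6724
= 27268.5096


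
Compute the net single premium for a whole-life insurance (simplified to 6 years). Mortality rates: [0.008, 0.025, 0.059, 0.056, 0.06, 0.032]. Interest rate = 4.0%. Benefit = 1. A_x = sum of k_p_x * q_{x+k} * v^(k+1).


v = 0.961538
Year 0: k_p_x=1.0, q=0.008, term=0.007692
Year 1: k_p_x=0.992, q=0.025, term=0.022929
Year 2: k_p_x=0.9672, q=0.059, term=0.05073
Year 3: k_p_x=0.910135, q=0.056, term=0.043567
Year 4: k_p_x=0.859168, q=0.06, term=0.04237
Year 5: k_p_x=0.807618, q=0.032, term=0.020425
A_x = 0.1877


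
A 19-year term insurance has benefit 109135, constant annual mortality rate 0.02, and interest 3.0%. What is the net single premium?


NSP = benefit * sum_{k=0}^{n-1} k_p_x * q * v^(k+1)
With constant q=0.02, v=0.970874
Sum = 0.244601
NSP = 109135 * 0.244601
= 26694.5325


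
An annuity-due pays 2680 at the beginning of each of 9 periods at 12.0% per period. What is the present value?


PV_due = PMT * (1-(1+i)^(-n))/i * (1+i)
PV_immediate = 14279.7094
PV_due = 14279.7094 * 1.12
= 15993.2746


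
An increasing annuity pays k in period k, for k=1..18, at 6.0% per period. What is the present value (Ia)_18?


(Ia)_n = sum_{k=1}^{n} k * v^k, v = 1/(1+i)
v = 0.943396
Sum computed term by term:
(Ia)_18 = 86.1845


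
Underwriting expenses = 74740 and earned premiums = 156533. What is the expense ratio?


Expense ratio = expenses / premiums
= 74740 / 156533
= 0.4775


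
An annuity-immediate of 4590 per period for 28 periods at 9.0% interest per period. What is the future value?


FV = PMT * ((1+i)^n - 1) / i
= 4590 * ((1.09)^28 - 1) / 0.09
= 4590 * (11.16714 - 1) / 0.09
= 518524.1158


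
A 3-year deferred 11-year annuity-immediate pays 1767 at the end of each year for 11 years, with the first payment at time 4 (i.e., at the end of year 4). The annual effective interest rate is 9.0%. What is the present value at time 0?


PV at time 3 of the 11-year annuity-immediate:
a_n = 1767 * (1-(1+0.09)^(-11))/0.09 = 12024.7717
Discount back 3 years to time 0:
PV = 12024.7717 * (1+0.09)^(-3)
= 12024.7717 * 0.772183
= 9285.3301


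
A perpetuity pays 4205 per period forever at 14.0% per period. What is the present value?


PV = PMT / i
= 4205 / 0.14
= 30035.7143


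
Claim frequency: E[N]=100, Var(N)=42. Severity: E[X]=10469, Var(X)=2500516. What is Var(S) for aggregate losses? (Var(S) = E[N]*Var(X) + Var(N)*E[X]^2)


Var(S) = E[N]*Var(X) + Var(N)*E[X]^2
= 100*2500516 + 42*10469^2
= 250051600 + 4603198362
= 4.8532e+09


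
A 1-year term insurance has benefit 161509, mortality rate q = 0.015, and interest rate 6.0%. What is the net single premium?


NSP = benefit * q * v
v = 1/(1+i) = 0.943396
NSP = 161509 * 0.015 * 0.943396
= 2285.5047


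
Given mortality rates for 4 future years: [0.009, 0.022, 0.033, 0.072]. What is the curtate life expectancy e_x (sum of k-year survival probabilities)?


e_x = sum_{k=1}^{n} k_p_x
k_p_x values:
  1_p_x = 0.991
  2_p_x = 0.969198
  3_p_x = 0.937214
  4_p_x = 0.869735
e_x = 3.7671
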